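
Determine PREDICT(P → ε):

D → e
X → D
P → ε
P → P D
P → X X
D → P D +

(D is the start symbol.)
PREDICT(P → ε) = (FIRST(RHS) \ {ε}) ∪ (FOLLOW(P) if ε ∈ FIRST(RHS), i.e. RHS ⇒* ε)
The right-hand side is ε (FIRST(ε) = { ε }), so the predict set is FOLLOW(P) = { 'e' }
PREDICT(P → ε) = { 'e' }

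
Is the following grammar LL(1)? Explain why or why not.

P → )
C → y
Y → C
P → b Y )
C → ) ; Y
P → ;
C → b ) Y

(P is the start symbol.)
Yes, the grammar is LL(1).

For P:
  PREDICT(P → ')') = { ')' }
  PREDICT(P → b Y ')') = { 'b' }
  PREDICT(P → ';') = { ';' }
For C:
  PREDICT(C → y) = { 'y' }
  PREDICT(C → ')' ';' Y) = { ')' }
  PREDICT(C → b ')' Y) = { 'b' }
Y has a single production, so nothing to check there.

All predict sets are disjoint. The grammar IS LL(1).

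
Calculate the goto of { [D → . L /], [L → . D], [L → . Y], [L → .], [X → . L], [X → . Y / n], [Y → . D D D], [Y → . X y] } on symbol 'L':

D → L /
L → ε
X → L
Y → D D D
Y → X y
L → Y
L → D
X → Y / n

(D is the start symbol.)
GOTO(I, 'L') = CLOSURE({ [A → αX.β] : [A → α.Xβ] ∈ I, X = 'L' })

Items with dot before 'L', with the dot advanced:
  [D → . L /] → [D → L . /]
  [X → . L] → [X → L .]
Closure adds nothing (no advanced item has the dot before a non-terminal).

GOTO = { [D → L . /], [X → L .] }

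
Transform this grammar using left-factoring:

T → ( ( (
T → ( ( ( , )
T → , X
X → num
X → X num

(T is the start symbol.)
Left-factoring transforms A → αβ₁ | αβ₂ into A → αA' and A' → β₁ | β₂
(α is the longest common prefix among the alternatives). Repeat until
no nonterminal has two alternatives with a common prefix.

Round 1: T has alternatives sharing prefix '( ( ('. Introduce T': T → ( ( ( T'
  Add: T' → ε
  Add: T' → , )

No remaining common prefixes — done.

Resulting grammar:
T → ( ( ( T'
T' → ε
T' → , )
T → , X
X → num
X → X num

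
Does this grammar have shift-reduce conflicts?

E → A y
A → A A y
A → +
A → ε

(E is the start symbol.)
A shift-reduce conflict occurs when an LR(0) state has both:
  - a complete (reduce) item [A → α .] (dot at the end), and
  - a shift item [B → β . c γ] (dot before a terminal).

Augment with E' → E and build the canonical LR(0) collection (I0 = CLOSURE({[E' → . E]}), then GOTO on every symbol after a dot until no new states appear). It has 7 states:
  I0: { [A → . +], [A → . A A y], [A → .], [E → . A y], [E' → . E] }  — shift, reduce
  I1: { [A → + .] }  — reduce
  I2: { [A → . +], [A → . A A y], [A → .], [A → A . A y], [E → A . y] }  — shift, reduce
  I3: { [E' → E .] }  — accept
  I4: { [A → . +], [A → . A A y], [A → .], [A → A . A y], [A → A A . y] }  — shift, reduce
  I5: { [E → A y .] }  — reduce
  I6: { [A → A A y .] }  — reduce

I0 contains reduce item [A → .] and shift item [A → . +] — shift-reduce conflict.
I2 contains reduce item [A → .] and shift items [A → . +], [E → A . y] — shift-reduce conflict.
I4 contains reduce item [A → .] and shift items [A → . +], [A → A A . y] — shift-reduce conflict.

Answer: Yes — I0: [A → .] vs [A → . +]; I2: [A → .] vs [A → . +]; I4: [A → .] vs [A → . +]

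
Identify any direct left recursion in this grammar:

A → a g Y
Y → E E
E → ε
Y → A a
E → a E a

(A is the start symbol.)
No direct left recursion

A → a g Y: starts with a
Y → E E: starts with E
E → ε: starts with ε
Y → A a: starts with A
E → a E a: starts with a

No direct left recursion found.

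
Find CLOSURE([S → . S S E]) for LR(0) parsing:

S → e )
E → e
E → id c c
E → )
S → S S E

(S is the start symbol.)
Start with: [S → . S S E]
  [S → . S S E] has the dot before S: add [S → . e )]
No further items can be added.

CLOSURE = { [S → . S S E], [S → . e )] }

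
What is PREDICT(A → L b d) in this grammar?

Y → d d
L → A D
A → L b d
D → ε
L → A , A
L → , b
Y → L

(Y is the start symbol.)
{ ',' }

PREDICT(A → L b d) = (FIRST(RHS) \ {ε}) ∪ (FOLLOW(A) if ε ∈ FIRST(RHS), i.e. RHS ⇒* ε)
FIRST(L) = { ',' }
FIRST(L b d) = { ',' }
ε ∉ FIRST(L b d), so FOLLOW(A) is not added.
PREDICT(A → L b d) = { ',' }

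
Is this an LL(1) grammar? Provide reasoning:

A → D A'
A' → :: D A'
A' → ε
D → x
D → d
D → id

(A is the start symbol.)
Yes, the grammar is LL(1).

A grammar is LL(1) if for each non-terminal N with multiple productions, the predict sets of those productions are pairwise disjoint, where PREDICT(N → α) = (FIRST(α) \ {ε}) ∪ (FOLLOW(N) if α ⇒* ε).

Relevant sets:
  FOLLOW(A') = { $ }

For A':
  PREDICT(A' → :: D A') = { '::' }
  PREDICT(A' → ε) = { $ }
For D:
  PREDICT(D → x) = { 'x' }
  PREDICT(D → d) = { 'd' }
  PREDICT(D → id) = { 'id' }
A has a single production, so nothing to check there.

All predict sets are disjoint. The grammar IS LL(1).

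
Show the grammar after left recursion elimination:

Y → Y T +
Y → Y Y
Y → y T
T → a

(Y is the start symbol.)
Y is directly left-recursive. The standard transformation for
  A → A α₁ | ... | A α_m | β₁ | ... | β_n
is
  A  → β₁ A' | ... | β_n A'
  A' → α₁ A' | ... | α_m A' | ε

Y → y T becomes Y → y T Y'
Y → Y T + becomes Y' → T + Y'
Y → Y Y becomes Y' → Y Y'
Add Y' → ε

Productions for other non-terminals are unchanged:
  T → a

Resulting grammar:
Y → y T Y'
Y' → T + Y'
Y' → Y Y'
Y' → ε
T → a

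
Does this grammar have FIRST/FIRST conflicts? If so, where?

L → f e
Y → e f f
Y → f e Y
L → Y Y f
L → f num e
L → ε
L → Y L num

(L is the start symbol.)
A FIRST/FIRST conflict occurs when two productions N → α and N → β for the same non-terminal have FIRST(α) ∩ FIRST(β) ≠ ∅ (with ε ∈ FIRST of a nullable right-hand side, so two nullable alternatives also conflict).

FIRST sets of the non-terminals at (or reachable through a nullable prefix from) the front of some alternative:
  FIRST(Y) = { 'e', 'f' }

Productions for L:
  L → f e: FIRST = { 'f' }
  L → Y Y f: FIRST = { 'e', 'f' }
  L → f num e: FIRST = { 'f' }
  L → ε: FIRST = { ε }
  L → Y L num: FIRST = { 'e', 'f' }
Productions for Y:
  Y → e f f: FIRST = { 'e' }
  Y → f e Y: FIRST = { 'f' }

Conflict for L: L → f e and L → Y Y f
  Overlap: { 'f' }
Conflict for L: L → f e and L → f num e
  Overlap: { 'f' }
Conflict for L: L → f e and L → Y L num
  Overlap: { 'f' }
Conflict for L: L → Y Y f and L → f num e
  Overlap: { 'f' }
Conflict for L: L → Y Y f and L → Y L num
  Overlap: { 'e', 'f' }
Conflict for L: L → f num e and L → Y L num
  Overlap: { 'f' }

Answer: Yes. L → f e / L → Y Y f on { 'f' }; L → f e / L → f num e on { 'f' }; L → f e / L → Y L num on { 'f' }; L → Y Y f / L → f num e on { 'f' }; L → Y Y f / L → Y L num on { 'e', 'f' }; L → f num e / L → Y L num on { 'f' }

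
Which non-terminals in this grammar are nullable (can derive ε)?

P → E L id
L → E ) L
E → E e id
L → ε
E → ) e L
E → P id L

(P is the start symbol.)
ε-productions: L → ε
So L is immediately nullable.
No further non-terminal can be added: every production for the remaining non-terminals contains a terminal or a non-nullable non-terminal.
Nullable = { 'L' }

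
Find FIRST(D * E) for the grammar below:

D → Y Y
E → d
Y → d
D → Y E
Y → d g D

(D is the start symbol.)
FIRST sets of the non-terminals involved (from the grammar, by fixed-point iteration):
  FIRST(D) = { 'd' }

To compute FIRST(D * E), process the symbols left to right:
Symbol D is a non-terminal. Add FIRST(D) \ {ε} = { 'd' }
D is not nullable (ε ∉ FIRST(D)), so stop here.
FIRST(D * E) = { 'd' }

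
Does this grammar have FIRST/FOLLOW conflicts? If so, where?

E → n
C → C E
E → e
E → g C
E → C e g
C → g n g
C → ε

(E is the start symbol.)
A FIRST/FOLLOW conflict occurs when a non-terminal N has a nullable alternative N → β (β ⇒* ε) and another alternative N → α with FIRST(α) ∩ FOLLOW(N) ≠ ∅: on such a lookahead the parser cannot decide between expanding α and letting N vanish via β.

Nullable non-terminals: C.
FIRST sets used below: FIRST(C) = { 'e', 'g', 'n', ε }, FIRST(E) = { 'e', 'g', 'n' }

C: nullable alternative(s) C → ε; FOLLOW(C) = { $, 'e', 'g', 'n' }
  C → C E: FIRST \ {ε} = { 'e', 'g', 'n' } — overlaps FOLLOW(C) on { 'e', 'g', 'n' }: CONFLICT
  C → g n g: FIRST \ {ε} = { 'g' } — overlaps FOLLOW(C) on { 'g' }: CONFLICT
  C → ε: FIRST \ {ε} = { } — this is the only nullable alternative, skip

E has no nullable alternative, so no FIRST/FOLLOW check is needed there.

So the grammar has 2 FIRST/FOLLOW conflicts (marked CONFLICT above).

Answer: Yes. C → C E with FOLLOW(C) on { 'e', 'g', 'n' }; C → g n g with FOLLOW(C) on { 'g' }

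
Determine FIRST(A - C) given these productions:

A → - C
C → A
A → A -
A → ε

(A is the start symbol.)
{ '-' }

FIRST sets of the non-terminals involved (from the grammar, by fixed-point iteration):
  FIRST(A) = { '-', ε }

To compute FIRST(A - C), process the symbols left to right:
Symbol A is a non-terminal. Add FIRST(A) \ {ε} = { '-' }
A is nullable (ε ∈ FIRST(A)), continue to the next symbol.
Symbol - is a terminal. Add '-' and stop.
FIRST(A - C) = { '-' }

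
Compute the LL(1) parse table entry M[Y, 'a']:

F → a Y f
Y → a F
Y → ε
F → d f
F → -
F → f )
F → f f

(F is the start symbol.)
To find M[Y, 'a'], we find productions for Y where 'a' is in the predict set (PREDICT(N → α) = (FIRST(α) \ {ε}) ∪ (FOLLOW(N) if α ⇒* ε)).

Relevant sets:
  FOLLOW(Y) = { 'f' }

Y → a F: PREDICT = { 'a' }
  'a' is in predict set, so this production goes in M[Y, 'a']
Y → ε: PREDICT = { 'f' }

M[Y, 'a'] = Y → a F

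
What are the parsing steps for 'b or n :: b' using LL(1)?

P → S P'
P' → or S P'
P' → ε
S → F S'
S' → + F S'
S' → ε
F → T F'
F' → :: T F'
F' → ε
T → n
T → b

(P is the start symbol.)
LL(1) parsing maintains a stack (initially the start symbol over $) and the input. At each step: if the stack top is a terminal, match it against the current input token; if it is a non-terminal N, replace it with the RHS of M[N, lookahead] (the unique production whose predict set contains the lookahead).

Stack is shown with the top on the left.

Stack            Input          Action
--------------------------------------
P $              b or n :: b $  output P → S P'
S P' $           b or n :: b $  output S → F S'
F S' P' $        b or n :: b $  output F → T F'
T F' S' P' $     b or n :: b $  output T → b
b F' S' P' $     b or n :: b $  match 'b'
F' S' P' $       or n :: b $    output F' → ε
S' P' $          or n :: b $    output S' → ε
P' $             or n :: b $    output P' → or S P'
or S P' $        or n :: b $    match 'or'
S P' $           n :: b $       output S → F S'
F S' P' $        n :: b $       output F → T F'
T F' S' P' $     n :: b $       output T → n
n F' S' P' $     n :: b $       match 'n'
F' S' P' $       :: b $         output F' → :: T F'
:: T F' S' P' $  :: b $         match '::'
T F' S' P' $     b $            output T → b
b F' S' P' $     b $            match 'b'
F' S' P' $       $              output F' → ε
S' P' $          $              output S' → ε
P' $             $              output P' → ε
$                $              accept

The string is accepted.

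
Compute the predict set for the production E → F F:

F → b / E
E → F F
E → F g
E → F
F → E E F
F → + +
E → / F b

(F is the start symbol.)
PREDICT(E → F F) = (FIRST(RHS) \ {ε}) ∪ (FOLLOW(E) if ε ∈ FIRST(RHS), i.e. RHS ⇒* ε)
FIRST(F) = { '+', '/', 'b' }
FIRST(F F) = { '+', '/', 'b' }
ε ∉ FIRST(F F), so FOLLOW(E) is not added.
PREDICT(E → F F) = { '+', '/', 'b' }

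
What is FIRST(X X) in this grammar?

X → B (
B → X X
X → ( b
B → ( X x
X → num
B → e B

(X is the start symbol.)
FIRST sets of the non-terminals involved (from the grammar, by fixed-point iteration):
  FIRST(X) = { '(', 'e', 'num' }

To compute FIRST(X X), process the symbols left to right:
Symbol X is a non-terminal. Add FIRST(X) \ {ε} = { '(', 'e', 'num' }
X is not nullable (ε ∉ FIRST(X)), so stop here.
FIRST(X X) = { '(', 'e', 'num' }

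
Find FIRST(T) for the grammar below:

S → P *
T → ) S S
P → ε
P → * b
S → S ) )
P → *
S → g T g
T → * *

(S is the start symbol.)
To compute FIRST(T), examine every production with T on the left-hand side, reading each right-hand side left to right until a non-nullable symbol is reached.

From T → ) S S:
  - ')' is a terminal: add ')' and stop
From T → * *:
  - '*' is a terminal: add '*' and stop

Collecting: FIRST(T) = { ')', '*' }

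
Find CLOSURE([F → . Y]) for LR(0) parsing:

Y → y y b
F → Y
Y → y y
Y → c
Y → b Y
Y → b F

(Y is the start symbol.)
Start with: [F → . Y]
  [F → . Y] has the dot before Y: add [Y → . y y b], [Y → . y y], [Y → . c], [Y → . b Y], [Y → . b F]
No further items can be added.

CLOSURE = { [F → . Y], [Y → . b F], [Y → . b Y], [Y → . c], [Y → . y y b], [Y → . y y] }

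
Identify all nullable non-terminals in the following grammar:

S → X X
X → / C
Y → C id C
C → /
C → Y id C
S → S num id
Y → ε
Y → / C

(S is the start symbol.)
{ 'Y' }

ε-productions: Y → ε
So Y is immediately nullable.
No further non-terminal can be added: every production for the remaining non-terminals contains a terminal or a non-nullable non-terminal.
Nullable = { 'Y' }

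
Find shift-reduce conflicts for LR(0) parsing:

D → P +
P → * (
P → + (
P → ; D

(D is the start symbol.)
A shift-reduce conflict occurs when an LR(0) state has both:
  - a complete (reduce) item [A → α .] (dot at the end), and
  - a shift item [B → β . c γ] (dot before a terminal).

Augment with D' → D and build the canonical LR(0) collection (I0 = CLOSURE({[D' → . D]}), then GOTO on every symbol after a dot until no new states appear). It has 10 states:
  I0: { [D → . P +], [D' → . D], [P → . * (], [P → . + (], [P → . ; D] }  — shift
  I1: { [P → * . (] }  — shift
  I2: { [P → + . (] }  — shift
  I3: { [D → . P +], [P → . * (], [P → . + (], [P → . ; D], [P → ; . D] }  — shift
  I4: { [D' → D .] }  — accept
  I5: { [D → P . +] }  — shift
  I6: { [D → P + .] }  — reduce
  I7: { [P → ; D .] }  — reduce
  I8: { [P → + ( .] }  — reduce
  I9: { [P → * ( .] }  — reduce

No state contains both a complete item and a shift item.

Answer: No shift-reduce conflicts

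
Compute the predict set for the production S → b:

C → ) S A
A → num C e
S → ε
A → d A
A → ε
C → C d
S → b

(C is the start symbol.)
{ 'b' }

PREDICT(S → b) = (FIRST(RHS) \ {ε}) ∪ (FOLLOW(S) if ε ∈ FIRST(RHS), i.e. RHS ⇒* ε)
FIRST(b) = { 'b' }
ε ∉ FIRST(b), so FOLLOW(S) is not added.
PREDICT(S → b) = { 'b' }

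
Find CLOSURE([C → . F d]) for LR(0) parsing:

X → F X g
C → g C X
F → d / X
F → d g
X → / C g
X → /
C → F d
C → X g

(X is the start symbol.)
To compute CLOSURE, for each item [A → α.Bβ] where B is a non-terminal, add [B → .γ] for all productions B → γ; repeat for the newly added items until nothing changes.

Start with: [C → . F d]
  [C → . F d] has the dot before F: add [F → . d / X], [F → . d g]
No further items can be added.

CLOSURE = { [C → . F d], [F → . d / X], [F → . d g] }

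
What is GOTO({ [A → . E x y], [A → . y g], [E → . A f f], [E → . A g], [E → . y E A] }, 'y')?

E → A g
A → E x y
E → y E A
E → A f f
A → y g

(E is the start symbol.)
{ [A → . E x y], [A → . y g], [A → y . g], [E → . A f f], [E → . A g], [E → . y E A], [E → y . E A] }

GOTO(I, 'y') = CLOSURE({ [A → αX.β] : [A → α.Xβ] ∈ I, X = 'y' })

Items with dot before 'y', with the dot advanced:
  [A → . y g] → [A → y . g]
  [E → . y E A] → [E → y . E A]
Closure of the advanced items:
  [E → y . E A] has the dot before E: add [E → . A g], [E → . y E A], [E → . A f f]
  [E → . A g] has the dot before A: add [A → . E x y], [A → . y g]

GOTO = { [A → . E x y], [A → . y g], [A → y . g], [E → . A f f], [E → . A g], [E → . y E A], [E → y . E A] }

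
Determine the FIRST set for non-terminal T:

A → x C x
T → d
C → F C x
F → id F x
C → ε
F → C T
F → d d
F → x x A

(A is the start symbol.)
From T → d:
  - d is a terminal: add 'd' and stop

Collecting: FIRST(T) = { 'd' }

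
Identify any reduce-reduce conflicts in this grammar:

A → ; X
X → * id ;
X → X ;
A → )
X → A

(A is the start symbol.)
Augment with A' → A and build the canonical LR(0) collection (I0 = CLOSURE({[A' → . A]}), then GOTO on every symbol after a dot until no new states appear). It has 10 states:
  I0: { [A → . )], [A → . ; X], [A' → . A] }  — shift
  I1: { [A → ) .] }  — reduce
  I2: { [A → . )], [A → . ; X], [A → ; . X], [X → . * id ;], [X → . A], [X → . X ;] }  — shift
  I3: { [A' → A .] }  — accept
  I4: { [X → * . id ;] }  — shift
  I5: { [X → A .] }  — reduce
  I6: { [A → ; X .], [X → X . ;] }  — shift, reduce
  I7: { [X → X ; .] }  — reduce
  I8: { [X → * id . ;] }  — shift
  I9: { [X → * id ; .] }  — reduce

No state contains more than one complete item.

Answer: No reduce-reduce conflicts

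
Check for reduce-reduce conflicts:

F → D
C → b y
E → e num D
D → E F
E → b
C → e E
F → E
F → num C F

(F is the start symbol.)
A reduce-reduce conflict occurs when an LR(0) state has two complete items [A → α .] and [B → β .] — both call for a reduction, and with no lookahead the parser cannot choose between them.

Augment with F' → F and build the canonical LR(0) collection (I0 = CLOSURE({[F' → . F]}), then GOTO on every symbol after a dot until no new states appear). It has 17 states:
  I0: { [D → . E F], [E → . b], [E → . e num D], [F → . D], [F → . E], [F → . num C F], [F' → . F] }  — shift
  I1: { [F → D .] }  — reduce
  I2: { [D → . E F], [D → E . F], [E → . b], [E → . e num D], [F → . D], [F → . E], [F → . num C F], [F → E .] }  — shift, reduce
  I3: { [F' → F .] }  — accept
  I4: { [E → b .] }  — reduce
  I5: { [E → e . num D] }  — shift
  I6: { [C → . b y], [C → . e E], [F → num . C F] }  — shift
  I7: { [D → . E F], [E → . b], [E → . e num D], [F → . D], [F → . E], [F → . num C F], [F → num C . F] }  — shift
  I8: { [C → b . y] }  — shift
  I9: { [C → e . E], [E → . b], [E → . e num D] }  — shift
  I10: { [C → e E .] }  — reduce
  I11: { [C → b y .] }  — reduce
  I12: { [F → num C F .] }  — reduce
  I13: { [D → . E F], [E → . b], [E → . e num D], [E → e num . D] }  — shift
  I14: { [E → e num D .] }  — reduce
  I15: { [D → . E F], [D → E . F], [E → . b], [E → . e num D], [F → . D], [F → . E], [F → . num C F] }  — shift
  I16: { [D → E F .] }  — reduce

No state contains more than one complete item.

Answer: No reduce-reduce conflicts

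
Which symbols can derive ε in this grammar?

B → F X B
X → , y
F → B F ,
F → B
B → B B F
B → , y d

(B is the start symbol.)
A non-terminal is nullable if it can derive ε (the empty string): either it has an ε-production, or it has a production whose right-hand side consists entirely of nullable non-terminals.

There are no ε-productions, so no non-terminal can derive ε.
No non-terminals are nullable.

Answer: None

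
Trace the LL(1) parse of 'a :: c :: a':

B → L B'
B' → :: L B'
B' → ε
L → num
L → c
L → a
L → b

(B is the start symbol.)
LL(1) parsing maintains a stack (initially the start symbol over $) and the input. At each step: if the stack top is a terminal, match it against the current input token; if it is a non-terminal N, replace it with the RHS of M[N, lookahead] (the unique production whose predict set contains the lookahead).

Stack is shown with the top on the left.

Stack      Input          Action
--------------------------------
B $        a :: c :: a $  output B → L B'
L B' $     a :: c :: a $  output L → a
a B' $     a :: c :: a $  match 'a'
B' $       :: c :: a $    output B' → :: L B'
:: L B' $  :: c :: a $    match '::'
L B' $     c :: a $       output L → c
c B' $     c :: a $       match 'c'
B' $       :: a $         output B' → :: L B'
:: L B' $  :: a $         match '::'
L B' $     a $            output L → a
a B' $     a $            match 'a'
B' $       $              output B' → ε
$          $              accept

The string is accepted.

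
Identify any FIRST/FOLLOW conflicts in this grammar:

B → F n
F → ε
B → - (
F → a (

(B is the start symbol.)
A FIRST/FOLLOW conflict occurs when a non-terminal N has a nullable alternative N → β (β ⇒* ε) and another alternative N → α with FIRST(α) ∩ FOLLOW(N) ≠ ∅: on such a lookahead the parser cannot decide between expanding α and letting N vanish via β.

Nullable non-terminals: F.

F: nullable alternative(s) F → ε; FOLLOW(F) = { 'n' }
  F → ε: FIRST \ {ε} = { } — this is the only nullable alternative, skip
  F → a (: FIRST \ {ε} = { 'a' } — disjoint from FOLLOW(F)

B has no nullable alternative, so no FIRST/FOLLOW check is needed there.

No FIRST/FOLLOW conflicts found.

Answer: No FIRST/FOLLOW conflicts.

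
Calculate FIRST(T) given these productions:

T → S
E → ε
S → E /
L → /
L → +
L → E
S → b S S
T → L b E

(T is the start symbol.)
{ '+', '/', 'b' }

FIRST sets of the other non-terminals involved (by the same procedure, iterated to a fixed point):
  FIRST(S) = { '/', 'b' }
  FIRST(L) = { '+', '/', ε }

From T → S:
  - S is a non-terminal: add FIRST(S) \ {ε} = { '/', 'b' }
    S is not nullable, so stop
From T → L b E:
  - L is a non-terminal: add FIRST(L) \ {ε} = { '+', '/' }
    L is nullable, so continue to the next symbol
  - b is a terminal: add 'b' and stop

Collecting: FIRST(T) = { '+', '/', 'b' }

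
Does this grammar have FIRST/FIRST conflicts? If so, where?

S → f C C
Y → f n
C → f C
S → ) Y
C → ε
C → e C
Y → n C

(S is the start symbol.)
Productions for S:
  S → f C C: FIRST = { 'f' }
  S → ) Y: FIRST = { ')' }
Productions for Y:
  Y → f n: FIRST = { 'f' }
  Y → n C: FIRST = { 'n' }
Productions for C:
  C → f C: FIRST = { 'f' }
  C → ε: FIRST = { ε }
  C → e C: FIRST = { 'e' }

All alternatives of each non-terminal have pairwise disjoint FIRST sets.

Answer: No FIRST/FIRST conflicts.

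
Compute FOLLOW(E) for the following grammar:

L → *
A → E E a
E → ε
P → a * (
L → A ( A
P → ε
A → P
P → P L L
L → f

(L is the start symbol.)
To compute FOLLOW(E), find every occurrence of E on a right-hand side N → α E β: add FIRST(β) \ {ε}, and if β is empty or nullable also add FOLLOW(N). Iterate to a fixed point.

In A → E E a: E is followed by E a, add FIRST(E a) \ {ε} = { 'a' }
In A → E E a: E is followed by a, add FIRST(a) \ {ε} = { 'a' }

Taking the union: FOLLOW(E) = { 'a' }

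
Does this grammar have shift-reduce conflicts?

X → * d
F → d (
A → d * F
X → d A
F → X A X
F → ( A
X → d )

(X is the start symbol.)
A shift-reduce conflict occurs when an LR(0) state has both:
  - a complete (reduce) item [A → α .] (dot at the end), and
  - a shift item [B → β . c γ] (dot before a terminal).

Augment with X' → X and build the canonical LR(0) collection (I0 = CLOSURE({[X' → . X]}), then GOTO on every symbol after a dot until no new states appear). It has 17 states:
  I0: { [X → . * d], [X → . d )], [X → . d A], [X' → . X] }  — shift
  I1: { [X → * . d] }  — shift
  I2: { [X' → X .] }  — accept
  I3: { [A → . d * F], [X → d . )], [X → d . A] }  — shift
  I4: { [X → d ) .] }  — reduce
  I5: { [X → d A .] }  — reduce
  I6: { [A → d . * F] }  — shift
  I7: { [A → d * . F], [F → . ( A], [F → . X A X], [F → . d (], [X → . * d], [X → . d )], [X → . d A] }  — shift
  I8: { [A → . d * F], [F → ( . A] }  — shift
  I9: { [A → d * F .] }  — reduce
  I10: { [A → . d * F], [F → X . A X] }  — shift
  I11: { [A → . d * F], [F → d . (], [X → d . )], [X → d . A] }  — shift
  I12: { [F → d ( .] }  — reduce
  I13: { [F → X A . X], [X → . * d], [X → . d )], [X → . d A] }  — shift
  I14: { [F → X A X .] }  — reduce
  I15: { [F → ( A .] }  — reduce
  I16: { [X → * d .] }  — reduce

No state contains both a complete item and a shift item.

Answer: No shift-reduce conflicts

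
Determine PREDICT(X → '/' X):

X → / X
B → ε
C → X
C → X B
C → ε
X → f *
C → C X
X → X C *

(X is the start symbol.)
{ '/' }

PREDICT(X → '/' X) = (FIRST(RHS) \ {ε}) ∪ (FOLLOW(X) if ε ∈ FIRST(RHS), i.e. RHS ⇒* ε)
FIRST('/' X) = { '/' }
ε ∉ FIRST('/' X), so FOLLOW(X) is not added.
PREDICT(X → '/' X) = { '/' }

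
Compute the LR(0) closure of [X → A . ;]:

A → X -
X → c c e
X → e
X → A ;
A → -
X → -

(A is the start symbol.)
{ [X → A . ;] }

Start with: [X → A . ;]
The dot precedes the terminal ';', so nothing is added.

CLOSURE = { [X → A . ;] }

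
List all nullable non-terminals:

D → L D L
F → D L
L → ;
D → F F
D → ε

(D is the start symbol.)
{ 'D' }

A non-terminal is nullable if it can derive ε (the empty string): either it has an ε-production, or it has a production whose right-hand side consists entirely of nullable non-terminals.

ε-productions: D → ε
So D is immediately nullable.
No further non-terminal can be added: every production for the remaining non-terminals contains a terminal or a non-nullable non-terminal.
Nullable = { 'D' }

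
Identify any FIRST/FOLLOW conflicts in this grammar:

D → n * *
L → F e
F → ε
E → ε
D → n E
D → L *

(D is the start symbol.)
No FIRST/FOLLOW conflicts.

Nullable non-terminals: E, F.
E has a nullable alternative but only one production, so nothing to check.
F has a nullable alternative but only one production, so nothing to check.

D, L have no nullable alternative, so no FIRST/FOLLOW check is needed there.

No FIRST/FOLLOW conflicts found.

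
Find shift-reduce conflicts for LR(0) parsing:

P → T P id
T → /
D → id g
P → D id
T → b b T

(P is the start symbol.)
Augment with P' → P and build the canonical LR(0) collection (I0 = CLOSURE({[P' → . P]}), then GOTO on every symbol after a dot until no new states appear). It has 13 states:
  I0: { [D → . id g], [P → . D id], [P → . T P id], [P' → . P], [T → . /], [T → . b b T] }  — shift
  I1: { [T → / .] }  — reduce
  I2: { [P → D . id] }  — shift
  I3: { [P' → P .] }  — accept
  I4: { [D → . id g], [P → . D id], [P → . T P id], [P → T . P id], [T → . /], [T → . b b T] }  — shift
  I5: { [T → b . b T] }  — shift
  I6: { [D → id . g] }  — shift
  I7: { [D → id g .] }  — reduce
  I8: { [T → . /], [T → . b b T], [T → b b . T] }  — shift
  I9: { [T → b b T .] }  — reduce
  I10: { [P → T P . id] }  — shift
  I11: { [P → T P id .] }  — reduce
  I12: { [P → D id .] }  — reduce

No state contains both a complete item and a shift item.

Answer: No shift-reduce conflicts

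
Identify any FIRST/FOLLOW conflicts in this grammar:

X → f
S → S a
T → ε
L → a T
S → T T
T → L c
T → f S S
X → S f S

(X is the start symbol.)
Nullable non-terminals: S, T.
FIRST sets used below: FIRST(S) = { 'a', 'f', ε }, FIRST(T) = { 'a', 'f', ε }, FIRST(L) = { 'a' }

S: nullable alternative(s) S → T T; FOLLOW(S) = { $, 'a', 'c', 'f' }
  S → S a: FIRST \ {ε} = { 'a', 'f' } — overlaps FOLLOW(S) on { 'a', 'f' }: CONFLICT
  S → T T: FIRST \ {ε} = { 'a', 'f' } — this is the only nullable alternative, skip

T: nullable alternative(s) T → ε; FOLLOW(T) = { $, 'a', 'c', 'f' }
  T → ε: FIRST \ {ε} = { } — this is the only nullable alternative, skip
  T → L c: FIRST \ {ε} = { 'a' } — overlaps FOLLOW(T) on { 'a' }: CONFLICT
  T → f S S: FIRST \ {ε} = { 'f' } — overlaps FOLLOW(T) on { 'f' }: CONFLICT

L, X have no nullable alternative, so no FIRST/FOLLOW check is needed there.

So the grammar has 3 FIRST/FOLLOW conflicts (marked CONFLICT above).

Answer: Yes. S → S a with FOLLOW(S) on { 'a', 'f' }; T → L c with FOLLOW(T) on { 'a' }; T → f S S with FOLLOW(T) on { 'f' }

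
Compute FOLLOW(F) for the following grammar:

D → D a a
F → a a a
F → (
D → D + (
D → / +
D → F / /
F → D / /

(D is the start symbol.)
To compute FOLLOW(F), find every occurrence of F on a right-hand side N → α F β: add FIRST(β) \ {ε}, and if β is empty or nullable also add FOLLOW(N). Iterate to a fixed point.

In D → F / /: F is followed by '/' '/', add FIRST('/' '/') \ {ε} = { '/' }

Taking the union: FOLLOW(F) = { '/' }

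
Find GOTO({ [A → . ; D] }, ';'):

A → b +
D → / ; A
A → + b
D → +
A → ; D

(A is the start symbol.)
{ [A → ; . D], [D → . +], [D → . / ; A] }

GOTO(I, ';') = CLOSURE({ [A → αX.β] : [A → α.Xβ] ∈ I, X = ';' })

Items with dot before ';', with the dot advanced:
  [A → . ; D] → [A → ; . D]
Closure of the advanced items:
  [A → ; . D] has the dot before D: add [D → . / ; A], [D → . +]

GOTO = { [A → ; . D], [D → . +], [D → . / ; A] }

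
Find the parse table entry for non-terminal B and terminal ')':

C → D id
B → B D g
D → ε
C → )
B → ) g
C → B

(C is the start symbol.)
To find M[B, ')'], we find productions for B where ')' is in the predict set (PREDICT(N → α) = (FIRST(α) \ {ε}) ∪ (FOLLOW(N) if α ⇒* ε)).

Relevant sets:
  FIRST(B) = { ')' }

B → B D g: PREDICT = { ')' }
  ')' is in predict set, so this production goes in M[B, ')']
B → ) g: PREDICT = { ')' }
  ')' is in predict set, so this production goes in M[B, ')']

M[B, ')'] = B → B D g, B → ) g  (a multiply-defined cell — the grammar is not LL(1))

Answer: B → B D g, B → ) g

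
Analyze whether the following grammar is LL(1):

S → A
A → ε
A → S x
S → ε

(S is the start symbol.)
A grammar is LL(1) if for each non-terminal N with multiple productions, the predict sets of those productions are pairwise disjoint, where PREDICT(N → α) = (FIRST(α) \ {ε}) ∪ (FOLLOW(N) if α ⇒* ε).

Relevant sets:
  FIRST(A) = { 'x', ε }
  FIRST(S) = { 'x', ε }
  FOLLOW(S) = { $, 'x' }
  FOLLOW(A) = { $, 'x' }

For S:
  PREDICT(S → A) = { $, 'x' }
  PREDICT(S → ε) = { $, 'x' }
For A:
  PREDICT(A → ε) = { $, 'x' }
  PREDICT(A → S x) = { 'x' }

Conflict found: Predict set conflict for S: { $, 'x' }
The grammar is NOT LL(1).

Answer: No. Predict set conflict for S: { $, 'x' }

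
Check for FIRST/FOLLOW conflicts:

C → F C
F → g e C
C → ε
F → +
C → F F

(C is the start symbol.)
A FIRST/FOLLOW conflict occurs when a non-terminal N has a nullable alternative N → β (β ⇒* ε) and another alternative N → α with FIRST(α) ∩ FOLLOW(N) ≠ ∅: on such a lookahead the parser cannot decide between expanding α and letting N vanish via β.

Nullable non-terminals: C.
FIRST sets used below: FIRST(F) = { '+', 'g' }

C: nullable alternative(s) C → ε; FOLLOW(C) = { $, '+', 'g' }
  C → F C: FIRST \ {ε} = { '+', 'g' } — overlaps FOLLOW(C) on { '+', 'g' }: CONFLICT
  C → ε: FIRST \ {ε} = { } — this is the only nullable alternative, skip
  C → F F: FIRST \ {ε} = { '+', 'g' } — overlaps FOLLOW(C) on { '+', 'g' }: CONFLICT

F has no nullable alternative, so no FIRST/FOLLOW check is needed there.

So the grammar has 2 FIRST/FOLLOW conflicts (marked CONFLICT above).

Answer: Yes. C → F C with FOLLOW(C) on { '+', 'g' }; C → F F with FOLLOW(C) on { '+', 'g' }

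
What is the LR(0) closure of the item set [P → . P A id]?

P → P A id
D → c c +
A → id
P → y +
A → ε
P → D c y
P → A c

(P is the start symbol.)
To compute CLOSURE, for each item [A → α.Bβ] where B is a non-terminal, add [B → .γ] for all productions B → γ; repeat for the newly added items until nothing changes.

Start with: [P → . P A id]
  [P → . P A id] has the dot before P: add [P → . y +], [P → . D c y], [P → . A c]
  [P → . D c y] has the dot before D: add [D → . c c +]
  [P → . A c] has the dot before A: add [A → . id], [A → .]
No further items can be added.

CLOSURE = { [A → . id], [A → .], [D → . c c +], [P → . A c], [P → . D c y], [P → . P A id], [P → . y +] }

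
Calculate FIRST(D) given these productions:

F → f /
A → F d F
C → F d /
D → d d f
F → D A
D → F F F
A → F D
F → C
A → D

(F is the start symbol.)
FIRST sets of the other non-terminals involved (by the same procedure, iterated to a fixed point):
  FIRST(F) = { 'd', 'f' }

From D → d d f:
  - d is a terminal: add 'd' and stop
From D → F F F:
  - F is a non-terminal: add FIRST(F) \ {ε} = { 'd', 'f' }
    F is not nullable, so stop

Collecting: FIRST(D) = { 'd', 'f' }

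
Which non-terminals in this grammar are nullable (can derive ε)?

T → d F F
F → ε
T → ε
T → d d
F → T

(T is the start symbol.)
A non-terminal is nullable if it can derive ε (the empty string): either it has an ε-production, or it has a production whose right-hand side consists entirely of nullable non-terminals.

ε-productions: F → ε, T → ε
So F, T are immediately nullable.
Every non-terminal is now nullable.
Nullable = { 'F', 'T' }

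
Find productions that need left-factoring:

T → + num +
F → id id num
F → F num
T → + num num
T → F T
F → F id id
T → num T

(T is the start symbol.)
Left-factoring is needed when two productions for the same non-terminal
share a common prefix on the right-hand side.

Productions for T:
  T → + num +
  T → + num num
  T → F T
  T → num T
Productions for F:
  F → id id num
  F → F num
  F → F id id

Found common prefix '+ num' in productions for T
Found common prefix 'F' in productions for F

Answer: Yes, T has productions with common prefix '+ num'; F has productions with common prefix 'F'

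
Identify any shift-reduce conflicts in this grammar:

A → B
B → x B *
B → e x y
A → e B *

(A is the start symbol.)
No shift-reduce conflicts

A shift-reduce conflict occurs when an LR(0) state has both:
  - a complete (reduce) item [A → α .] (dot at the end), and
  - a shift item [B → β . c γ] (dot before a terminal).

Augment with A' → A and build the canonical LR(0) collection (I0 = CLOSURE({[A' → . A]}), then GOTO on every symbol after a dot until no new states appear). It has 13 states:
  I0: { [A → . B], [A → . e B *], [A' → . A], [B → . e x y], [B → . x B *] }  — shift
  I1: { [A' → A .] }  — accept
  I2: { [A → B .] }  — reduce
  I3: { [A → e . B *], [B → . e x y], [B → . x B *], [B → e . x y] }  — shift
  I4: { [B → . e x y], [B → . x B *], [B → x . B *] }  — shift
  I5: { [B → x B . *] }  — shift
  I6: { [B → e . x y] }  — shift
  I7: { [B → e x . y] }  — shift
  I8: { [B → e x y .] }  — reduce
  I9: { [B → x B * .] }  — reduce
  I10: { [A → e B . *] }  — shift
  I11: { [B → . e x y], [B → . x B *], [B → e x . y], [B → x . B *] }  — shift
  I12: { [A → e B * .] }  — reduce

No state contains both a complete item and a shift item.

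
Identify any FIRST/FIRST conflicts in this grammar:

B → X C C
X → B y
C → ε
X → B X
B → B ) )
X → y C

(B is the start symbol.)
FIRST sets of the non-terminals at (or reachable through a nullable prefix from) the front of some alternative:
  FIRST(X) = { 'y' }
  FIRST(B) = { 'y' }

Productions for B:
  B → X C C: FIRST = { 'y' }
  B → B ) ): FIRST = { 'y' }
Productions for X:
  X → B y: FIRST = { 'y' }
  X → B X: FIRST = { 'y' }
  X → y C: FIRST = { 'y' }
C has only one production, so no FIRST/FIRST conflict is possible there.

Conflict for B: B → X C C and B → B ) )
  Overlap: { 'y' }
Conflict for X: X → B y and X → B X
  Overlap: { 'y' }
Conflict for X: X → B y and X → y C
  Overlap: { 'y' }
Conflict for X: X → B X and X → y C
  Overlap: { 'y' }

Answer: Yes. B → X C C / B → B ')' ')' on { 'y' }; X → B y / X → B X on { 'y' }; X → B y / X → y C on { 'y' }; X → B X / X → y C on { 'y' }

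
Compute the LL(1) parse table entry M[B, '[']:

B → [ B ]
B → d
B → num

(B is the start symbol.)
To find M[B, '['], we find productions for B where '[' is in the predict set (PREDICT(N → α) = (FIRST(α) \ {ε}) ∪ (FOLLOW(N) if α ⇒* ε)).

B → [ B ]: PREDICT = { '[' }
  '[' is in predict set, so this production goes in M[B, '[']
B → d: PREDICT = { 'd' }
B → num: PREDICT = { 'num' }

M[B, '['] = B → [ B ]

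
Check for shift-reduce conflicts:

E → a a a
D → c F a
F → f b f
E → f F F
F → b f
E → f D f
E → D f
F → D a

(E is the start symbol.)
No shift-reduce conflicts

Augment with E' → E and build the canonical LR(0) collection (I0 = CLOSURE({[E' → . E]}), then GOTO on every symbol after a dot until no new states appear). It has 22 states:
  I0: { [D → . c F a], [E → . D f], [E → . a a a], [E → . f D f], [E → . f F F], [E' → . E] }  — shift
  I1: { [E → D . f] }  — shift
  I2: { [E' → E .] }  — accept
  I3: { [E → a . a a] }  — shift
  I4: { [D → . c F a], [D → c . F a], [F → . D a], [F → . b f], [F → . f b f] }  — shift
  I5: { [D → . c F a], [E → f . D f], [E → f . F F], [F → . D a], [F → . b f], [F → . f b f] }  — shift
  I6: { [E → f D . f], [F → D . a] }  — shift
  I7: { [D → . c F a], [E → f F . F], [F → . D a], [F → . b f], [F → . f b f] }  — shift
  I8: { [F → b . f] }  — shift
  I9: { [F → f . b f] }  — shift
  I10: { [F → f b . f] }  — shift
  I11: { [F → f b f .] }  — reduce
  I12: { [F → b f .] }  — reduce
  I13: { [F → D . a] }  — shift
  I14: { [E → f F F .] }  — reduce
  I15: { [F → D a .] }  — reduce
  I16: { [E → f D f .] }  — reduce
  I17: { [D → c F . a] }  — shift
  I18: { [D → c F a .] }  — reduce
  I19: { [E → a a . a] }  — shift
  I20: { [E → a a a .] }  — reduce
  I21: { [E → D f .] }  — reduce

No state contains both a complete item and a shift item.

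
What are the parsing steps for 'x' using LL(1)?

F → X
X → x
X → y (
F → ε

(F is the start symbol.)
Stack is shown with the top on the left.

Stack  Input  Action
--------------------
F $    x $    output F → X
X $    x $    output X → x
x $    x $    match 'x'
$      $      accept

The string is accepted.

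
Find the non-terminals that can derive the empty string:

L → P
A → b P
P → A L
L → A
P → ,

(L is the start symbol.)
None

There are no ε-productions, so no non-terminal can derive ε.
No non-terminals are nullable.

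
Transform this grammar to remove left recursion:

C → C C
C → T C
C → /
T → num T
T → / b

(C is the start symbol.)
C → T C C'
C → / C'
C' → C C'
C' → ε
T → num T
T → / b

C is directly left-recursive. The standard transformation for
  A → A α₁ | ... | A α_m | β₁ | ... | β_n
is
  A  → β₁ A' | ... | β_n A'
  A' → α₁ A' | ... | α_m A' | ε

C → T C becomes C → T C C'
C → / becomes C → / C'
C → C C becomes C' → C C'
Add C' → ε

Productions for other non-terminals are unchanged:
  T → num T
  T → / b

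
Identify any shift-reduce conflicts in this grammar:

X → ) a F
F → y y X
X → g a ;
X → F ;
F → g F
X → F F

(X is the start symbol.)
A shift-reduce conflict occurs when an LR(0) state has both:
  - a complete (reduce) item [A → α .] (dot at the end), and
  - a shift item [B → β . c γ] (dot before a terminal).

Augment with X' → X and build the canonical LR(0) collection (I0 = CLOSURE({[X' → . X]}), then GOTO on every symbol after a dot until no new states appear). It has 16 states:
  I0: { [F → . g F], [F → . y y X], [X → . ) a F], [X → . F ;], [X → . F F], [X → . g a ;], [X' → . X] }  — shift
  I1: { [X → ) . a F] }  — shift
  I2: { [F → . g F], [F → . y y X], [X → F . ;], [X → F . F] }  — shift
  I3: { [X' → X .] }  — accept
  I4: { [F → . g F], [F → . y y X], [F → g . F], [X → g . a ;] }  — shift
  I5: { [F → y . y X] }  — shift
  I6: { [F → . g F], [F → . y y X], [F → y y . X], [X → . ) a F], [X → . F ;], [X → . F F], [X → . g a ;] }  — shift
  I7: { [F → y y X .] }  — reduce
  I8: { [F → g F .] }  — reduce
  I9: { [X → g a . ;] }  — shift
  I10: { [F → . g F], [F → . y y X], [F → g . F] }  — shift
  I11: { [X → g a ; .] }  — reduce
  I12: { [X → F ; .] }  — reduce
  I13: { [X → F F .] }  — reduce
  I14: { [F → . g F], [F → . y y X], [X → ) a . F] }  — shift
  I15: { [X → ) a F .] }  — reduce

No state contains both a complete item and a shift item.

Answer: No shift-reduce conflicts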